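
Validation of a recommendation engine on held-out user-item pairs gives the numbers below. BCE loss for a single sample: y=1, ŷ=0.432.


BCE = -[y·ln(p) + (1-y)·ln(1-p)]
= -1·ln(0.432) - 0
= -ln(0.432) = 0.8393

0.8393


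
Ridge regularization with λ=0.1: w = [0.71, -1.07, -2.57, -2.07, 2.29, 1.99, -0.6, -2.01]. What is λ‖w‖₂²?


‖w‖₂² = (0.71)² + (-1.07)² + (-2.57)² + (-2.07)² + (2.29)² + (1.99)² + (-0.6)² + (-2.01)²
     = 0.5041 + 1.1449 + 6.6049 + 4.2849 + 5.2441 + 3.9601 + 0.36 + 4.0401
     = 26.1431
λ·‖w‖₂² = 0.1·26.1431 = 2.61431

2.61431


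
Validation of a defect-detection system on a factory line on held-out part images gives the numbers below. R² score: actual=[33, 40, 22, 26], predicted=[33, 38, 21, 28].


ȳ = 30.25
SS_res = Σ(y-ŷ)² = 9
SS_tot = Σ(y-ȳ)² = 188.75
R² = 1 - SS_res/SS_tot = 1 - 0.0477 = 0.9523

0.9523


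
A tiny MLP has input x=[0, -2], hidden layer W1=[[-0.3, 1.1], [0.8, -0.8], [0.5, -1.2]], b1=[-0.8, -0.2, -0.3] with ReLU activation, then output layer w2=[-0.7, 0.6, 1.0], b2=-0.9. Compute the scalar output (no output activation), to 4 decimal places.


z1[0] = (-0.3)·(0) + (1.1)·(-2) - 0.8 = -3.0
z1[1] = (0.8)·(0) + (-0.8)·(-2) - 0.2 = 1.4
z1[2] = (0.5)·(0) + (-1.2)·(-2) - 0.3 = 2.1
h = ReLU(z1) = [0.0, 1.4, 2.1]
output = (-0.7)·(0.0) + (0.6)·(1.4) + (1.0)·(2.1) - 0.9 = 2.04

2.04


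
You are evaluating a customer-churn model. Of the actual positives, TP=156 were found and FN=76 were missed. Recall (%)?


Recall = TP/(TP+FN)
= 156/(156+76)
= 156/232 = 67.24%

67.24%


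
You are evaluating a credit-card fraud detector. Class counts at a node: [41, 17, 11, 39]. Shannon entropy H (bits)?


Probabilities: [41/108, 17/108, 11/108, 39/108] ≈ [0.3796, 0.1574, 0.1019, 0.3611]
H = -((41/108)·log₂(41/108) + (17/108)·log₂(17/108) + (11/108)·log₂(11/108) + (39/108)·log₂(39/108))
  = 1.8166 bits

1.8166 bits


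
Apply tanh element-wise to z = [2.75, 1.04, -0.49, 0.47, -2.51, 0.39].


tanh(2.75) = 0.9919
tanh(1.04) = 0.7779
tanh(-0.49) = -0.4542
tanh(0.47) = 0.4382
tanh(-2.51) = -0.9869
tanh(0.39) = 0.3714
result = [0.9919, 0.7779, -0.4542, 0.4382, -0.9869, 0.3714]

[0.9919, 0.7779, -0.4542, 0.4382, -0.9869, 0.3714]


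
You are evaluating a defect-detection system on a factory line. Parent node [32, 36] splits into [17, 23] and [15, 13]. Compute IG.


Parent = [32, 36], H_parent = 0.9975
H_left = 0.9837 (n=40), H_right = 0.9963 (n=28)
H_children = (40/68)·0.9837 + (28/68)·0.9963 = 0.9889
IG = 0.9975 - 0.9889 = 0.0086

0.0086


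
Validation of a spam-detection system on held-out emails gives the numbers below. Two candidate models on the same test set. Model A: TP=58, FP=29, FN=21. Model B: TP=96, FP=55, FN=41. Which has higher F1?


Model A: P=58/87=0.6667, R=58/79=0.7342, F1=2PR/(P+R)=2TP/(2TP+FP+FN)=116/166=0.6988
Model B: P=96/151=0.6358, R=96/137=0.7007, F1=2PR/(P+R)=2TP/(2TP+FP+FN)=192/288=0.6667
0.6988 > 0.6667 → Model A

Model A


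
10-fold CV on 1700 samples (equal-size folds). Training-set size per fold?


Fold size = 1700/10 = 170
Training per fold = 1700 - 170 = 1530

1530


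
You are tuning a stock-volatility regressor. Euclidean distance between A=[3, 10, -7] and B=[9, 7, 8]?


d = √((3-9)² + (10-7)² + (-7-8)²)
  = √(36 + 9 + 225)
  = √270 = 16.4317

16.4317


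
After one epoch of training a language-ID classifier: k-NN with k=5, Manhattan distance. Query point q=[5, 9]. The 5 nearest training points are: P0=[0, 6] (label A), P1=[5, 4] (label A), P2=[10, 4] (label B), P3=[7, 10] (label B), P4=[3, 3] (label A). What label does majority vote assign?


d(q,P0) = 8  (label A)
d(q,P1) = 5  (label A)
d(q,P2) = 10  (label B)
d(q,P3) = 3  (label B)
d(q,P4) = 8  (label A)
Votes: A=3, B=2
Majority → A

A


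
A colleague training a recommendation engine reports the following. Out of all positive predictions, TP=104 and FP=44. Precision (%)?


Precision = TP/(TP+FP)
= 104/(104+44)
= 104/148 = 70.27%

70.27%


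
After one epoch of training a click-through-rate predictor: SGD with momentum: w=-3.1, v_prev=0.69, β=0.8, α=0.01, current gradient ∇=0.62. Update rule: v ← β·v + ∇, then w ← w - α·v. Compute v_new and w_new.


v_new = 0.8·0.69 + 0.62 = 0.552 + 0.62 = 1.172
w_new = -3.1 - 0.01·1.172 = -3.1 - 0.01172 = -3.11172

v_new=1.172, w_new=-3.11172


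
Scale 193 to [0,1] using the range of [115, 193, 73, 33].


min=33, max=193
(193-33)/(193-33) = 160/160 = 1.0

1.0


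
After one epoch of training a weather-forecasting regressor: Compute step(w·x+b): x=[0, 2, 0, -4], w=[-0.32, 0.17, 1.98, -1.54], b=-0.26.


z = (0)·(-0.32) + (2)·(0.17) + (0)·(1.98) + (-4)·(-1.54) - 0.26
  = 6.24
step(z) = 1 (z≥0)

1


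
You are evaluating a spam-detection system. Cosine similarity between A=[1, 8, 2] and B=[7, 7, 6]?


A·B = 1·7 + 8·7 + 2·6 = 75
‖A‖ = √69 = 8.3066, ‖B‖ = √134 = 11.5758
cos = 75/(√69·√134) = 75/√9246 = 0.78

0.78


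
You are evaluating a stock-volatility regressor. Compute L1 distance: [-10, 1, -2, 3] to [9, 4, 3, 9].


d = |-10-9| + |1-4| + |-2-3| + |3-9|
  = 19 + 3 + 5 + 6
  = 33

33


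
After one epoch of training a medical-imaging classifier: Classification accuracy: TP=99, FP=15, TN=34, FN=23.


Accuracy = (TP+TN)/(TP+TN+FP+FN)
= (99+34)/(171)
= 133/171 = 77.78%

77.78%


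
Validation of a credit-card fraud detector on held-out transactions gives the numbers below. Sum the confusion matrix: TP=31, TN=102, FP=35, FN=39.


Total = TP + TN + FP + FN
= 31 + 102 + 35 + 39
= 207
(Predicted positive: 66, predicted negative: 141)

207


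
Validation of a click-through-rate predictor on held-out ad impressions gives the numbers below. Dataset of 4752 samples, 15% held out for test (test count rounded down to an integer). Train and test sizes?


Test = ⌊4752·15/100⌋ = 712
Train = 4752 - 712 = 4040

Train: 4040, Test: 712


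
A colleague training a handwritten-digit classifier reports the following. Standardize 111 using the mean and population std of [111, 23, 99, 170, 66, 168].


μ = 106.1667, σ = 52.4449
z = (111 - 106.1667)/52.4449 = 0.0922

0.0922


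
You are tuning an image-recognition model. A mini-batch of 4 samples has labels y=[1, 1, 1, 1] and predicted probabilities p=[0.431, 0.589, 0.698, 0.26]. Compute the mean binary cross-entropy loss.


L[0] = -ln(0.431) = 0.8416
L[1] = -ln(0.589) = 0.5293
L[2] = -ln(0.698) = 0.3595
L[3] = -ln(0.26) = 1.3471
mean = (0.8416 + 0.5293 + 0.3595 + 1.3471)/4 = 0.7694

0.7694


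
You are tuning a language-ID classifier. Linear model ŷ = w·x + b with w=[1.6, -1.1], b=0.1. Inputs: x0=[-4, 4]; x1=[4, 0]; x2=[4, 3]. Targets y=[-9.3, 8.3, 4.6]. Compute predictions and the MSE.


ŷ0 = (1.6)·(-4) + (-1.1)·(4) + 0.1 = -10.7
ŷ1 = (1.6)·(4) + (-1.1)·(0) + 0.1 = 6.5
ŷ2 = (1.6)·(4) + (-1.1)·(3) + 0.1 = 3.2
errors² = [1.96, 3.24, 1.96]
MSE = 7.1600/3 = 2.3867

2.3867


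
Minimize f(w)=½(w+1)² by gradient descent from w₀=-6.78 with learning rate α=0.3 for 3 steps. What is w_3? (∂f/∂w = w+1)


step 1: grad = -6.78+1 = -5.78; w = -6.78 - 0.3·(-5.78) = -5.046
step 2: grad = -5.046+1 = -4.046; w = -5.046 - 0.3·(-4.046) = -3.8322
step 3: grad = -3.8322+1 = -2.8322; w = -3.8322 - 0.3·(-2.8322) = -2.98254

-2.98254


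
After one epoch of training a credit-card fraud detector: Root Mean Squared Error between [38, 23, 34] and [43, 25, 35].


MSE = 30/3 = 10
RMSE = √(30/3) = 3.1623

3.1623


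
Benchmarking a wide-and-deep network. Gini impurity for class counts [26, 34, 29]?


Probabilities: [26/89, 34/89, 29/89] ≈ [0.2921, 0.382, 0.3258]
Σpᵢ² = (676 + 1156 + 841)/89² = 2673/7921
Gini = 1 - Σpᵢ² = 1 - 2673/7921 = 0.6625

0.6625


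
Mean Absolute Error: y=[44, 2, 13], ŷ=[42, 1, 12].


Absolute errors: |44-42|=2, |2-1|=1, |13-12|=1
Sum = 4
MAE = 4/3 = 4/3

4/3


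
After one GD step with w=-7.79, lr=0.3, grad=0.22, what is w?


w_new = w - α·∇
= -7.79 - 0.3·0.22
= -7.79 - 0.066
= -7.856

-7.856


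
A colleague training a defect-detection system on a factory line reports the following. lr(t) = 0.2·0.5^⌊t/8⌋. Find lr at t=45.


n_drops = ⌊45/8⌋ = 5
lr = 0.2·0.5^5 = 0.2·0.03125 = 0.00625

0.00625


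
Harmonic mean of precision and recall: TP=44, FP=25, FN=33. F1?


Precision = 44/69 = 0.6377
Recall = 44/77 = 0.5714
F1 = 2·P·R/(P+R) = 2·TP/(2·TP+FP+FN) = 88/(88+25+33) = 88/146 = 0.6027

0.6027


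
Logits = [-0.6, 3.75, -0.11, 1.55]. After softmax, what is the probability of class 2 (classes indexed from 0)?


Exponentials: e^-0.6=0.5488, e^3.75=42.5211, e^-0.11=0.8958, e^1.55=4.7115
Sum = 48.6772
Softmax = [0.0113, 0.8735, 0.0184, 0.0968]
p[2] = 0.8958/48.6772 = 0.0184

0.0184


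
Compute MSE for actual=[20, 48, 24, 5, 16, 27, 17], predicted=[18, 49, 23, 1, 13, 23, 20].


Squared errors: (20-18)²=4, (48-49)²=1, (24-23)²=1, (5-1)²=16, (16-13)²=9, (27-23)²=16, (17-20)²=9
Sum = 56
MSE = 56/7 = 8

8


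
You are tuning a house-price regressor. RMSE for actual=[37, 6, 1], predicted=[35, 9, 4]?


MSE = 22/3 = 7.3333
RMSE = √(22/3) = 2.708

2.708


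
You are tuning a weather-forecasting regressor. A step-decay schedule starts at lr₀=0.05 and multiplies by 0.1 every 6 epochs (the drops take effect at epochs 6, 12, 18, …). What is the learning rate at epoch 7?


n_drops = ⌊7/6⌋ = 1
lr = 0.05·0.1^1 = 0.05·0.1 = 0.005

0.005


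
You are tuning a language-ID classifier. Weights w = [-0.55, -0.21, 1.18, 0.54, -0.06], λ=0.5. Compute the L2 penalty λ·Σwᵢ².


‖w‖₂² = (-0.55)² + (-0.21)² + (1.18)² + (0.54)² + (-0.06)²
     = 0.3025 + 0.0441 + 1.3924 + 0.2916 + 0.0036
     = 2.0342
λ·‖w‖₂² = 0.5·2.0342 = 1.0171

1.0171


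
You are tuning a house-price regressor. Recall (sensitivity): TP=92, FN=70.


Recall = TP/(TP+FN)
= 92/(92+70)
= 92/162 = 56.79%

56.79%


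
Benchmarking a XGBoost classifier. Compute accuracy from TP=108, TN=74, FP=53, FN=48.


Accuracy = (TP+TN)/(TP+TN+FP+FN)
= (108+74)/(283)
= 182/283 = 64.31%

64.31%


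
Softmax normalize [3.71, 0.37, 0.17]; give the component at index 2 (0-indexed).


Exponentials: e^3.71=40.8538, e^0.37=1.4477, e^0.17=1.1853
Sum = 43.4868
Softmax = [0.9395, 0.0333, 0.0273]
p[2] = 1.1853/43.4868 = 0.0273

0.0273


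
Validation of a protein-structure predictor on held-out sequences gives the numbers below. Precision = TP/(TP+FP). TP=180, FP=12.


Precision = TP/(TP+FP)
= 180/(180+12)
= 180/192 = 93.75%

93.75%


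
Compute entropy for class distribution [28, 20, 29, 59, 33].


Probabilities: [28/169, 20/169, 29/169, 59/169, 33/169] ≈ [0.1657, 0.1183, 0.1716, 0.3491, 0.1953]
H = -((28/169)·log₂(28/169) + (20/169)·log₂(20/169) + (29/169)·log₂(29/169) + (59/169)·log₂(59/169) + (33/169)·log₂(33/169))
  = 2.2206 bits

2.2206 bits


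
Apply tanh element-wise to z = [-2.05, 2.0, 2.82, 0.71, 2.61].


tanh(-2.05) = -0.9674
tanh(2.0) = 0.964
tanh(2.82) = 0.9929
tanh(0.71) = 0.6107
tanh(2.61) = 0.9892
result = [-0.9674, 0.964, 0.9929, 0.6107, 0.9892]

[-0.9674, 0.964, 0.9929, 0.6107, 0.9892]


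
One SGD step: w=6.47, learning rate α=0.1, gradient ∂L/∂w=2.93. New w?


w_new = w - α·∇
= 6.47 - 0.1·2.93
= 6.47 - 0.293
= 6.177

6.177


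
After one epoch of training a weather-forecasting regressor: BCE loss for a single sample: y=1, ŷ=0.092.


BCE = -[y·ln(p) + (1-y)·ln(1-p)]
= -1·ln(0.092) - 0
= -ln(0.092) = 2.386

2.386


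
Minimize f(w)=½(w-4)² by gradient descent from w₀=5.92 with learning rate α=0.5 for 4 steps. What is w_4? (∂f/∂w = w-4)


step 1: grad = 5.92-4 = 1.92; w = 5.92 - 0.5·(1.92) = 4.96
step 2: grad = 4.96-4 = 0.96; w = 4.96 - 0.5·(0.96) = 4.48
step 3: grad = 4.48-4 = 0.48; w = 4.48 - 0.5·(0.48) = 4.24
step 4: grad = 4.24-4 = 0.24; w = 4.24 - 0.5·(0.24) = 4.12

4.12


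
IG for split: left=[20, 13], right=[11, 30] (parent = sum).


Parent = [31, 43], H_parent = 0.9809
H_left = 0.9673 (n=33), H_right = 0.839 (n=41)
H_children = (33/74)·0.9673 + (41/74)·0.839 = 0.8962
IG = 0.9809 - 0.8962 = 0.0847

0.0847


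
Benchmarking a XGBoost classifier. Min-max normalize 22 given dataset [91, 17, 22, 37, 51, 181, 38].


min=17, max=181
(22-17)/(181-17) = 5/164 = 0.0305

0.0305


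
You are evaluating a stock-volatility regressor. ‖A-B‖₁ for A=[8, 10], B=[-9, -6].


d = |8+ 9| + |10+ 6|
  = 17 + 16
  = 33

33


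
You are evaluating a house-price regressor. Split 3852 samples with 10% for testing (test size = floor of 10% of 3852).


Test = ⌊3852·10/100⌋ = 385
Train = 3852 - 385 = 3467

Train: 3467, Test: 385


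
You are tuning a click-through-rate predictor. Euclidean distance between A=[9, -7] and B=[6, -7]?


d = √((9-6)² + (-7+ 7)²)
  = √(9 + 0)
  = √9 = 3.0

3.0


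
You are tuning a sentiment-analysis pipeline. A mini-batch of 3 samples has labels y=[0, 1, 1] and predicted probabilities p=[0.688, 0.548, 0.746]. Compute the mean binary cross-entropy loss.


L[0] = -ln(1-0.688) = -ln(0.312) = 1.1648
L[1] = -ln(0.548) = 0.6015
L[2] = -ln(0.746) = 0.293
mean = (1.1648 + 0.6015 + 0.293)/3 = 0.6864

0.6864


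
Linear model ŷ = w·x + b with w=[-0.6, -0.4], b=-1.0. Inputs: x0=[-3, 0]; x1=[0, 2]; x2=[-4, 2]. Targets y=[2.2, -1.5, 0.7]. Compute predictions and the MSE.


ŷ0 = (-0.6)·(-3) + (-0.4)·(0) - 1.0 = 0.8
ŷ1 = (-0.6)·(0) + (-0.4)·(2) - 1.0 = -1.8
ŷ2 = (-0.6)·(-4) + (-0.4)·(2) - 1.0 = 0.6
errors² = [1.96, 0.09, 0.01]
MSE = 2.0600/3 = 0.6867

0.6867


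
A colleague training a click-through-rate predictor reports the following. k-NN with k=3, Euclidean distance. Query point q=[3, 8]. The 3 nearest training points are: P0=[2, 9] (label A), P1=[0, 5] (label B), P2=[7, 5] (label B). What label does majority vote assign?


d(q,P0) = 1.4142  (label A)
d(q,P1) = 4.2426  (label B)
d(q,P2) = 5.0  (label B)
Votes: A=1, B=2
Majority → B

B


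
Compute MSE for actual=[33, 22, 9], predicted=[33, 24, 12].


Squared errors: (33-33)²=0, (22-24)²=4, (9-12)²=9
Sum = 13
MSE = 13/3 = 13/3

13/3


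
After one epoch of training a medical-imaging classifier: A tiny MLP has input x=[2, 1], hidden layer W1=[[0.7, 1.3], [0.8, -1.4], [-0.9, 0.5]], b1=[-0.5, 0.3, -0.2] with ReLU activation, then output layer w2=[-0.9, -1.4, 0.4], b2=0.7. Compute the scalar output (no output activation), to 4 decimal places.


z1[0] = (0.7)·(2) + (1.3)·(1) - 0.5 = 2.2
z1[1] = (0.8)·(2) + (-1.4)·(1) + 0.3 = 0.5
z1[2] = (-0.9)·(2) + (0.5)·(1) - 0.2 = -1.5
h = ReLU(z1) = [2.2, 0.5, 0.0]
output = (-0.9)·(2.2) + (-1.4)·(0.5) + (0.4)·(0.0) + 0.7 = -1.98

-1.98


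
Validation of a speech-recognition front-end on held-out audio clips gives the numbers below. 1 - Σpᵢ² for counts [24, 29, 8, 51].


Probabilities: [24/112, 29/112, 8/112, 51/112] ≈ [0.2143, 0.2589, 0.0714, 0.4554]
Σpᵢ² = (576 + 841 + 64 + 2601)/112² = 4082/12544
Gini = 1 - Σpᵢ² = 1 - 4082/12544 = 0.6746

0.6746


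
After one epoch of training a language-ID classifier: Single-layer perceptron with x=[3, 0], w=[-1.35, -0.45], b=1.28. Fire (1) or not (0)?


z = (3)·(-1.35) + (0)·(-0.45) + 1.28
  = -2.77
step(z) = 0 (z<0)

0


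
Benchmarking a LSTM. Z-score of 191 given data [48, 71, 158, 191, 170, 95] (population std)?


μ = 122.1667, σ = 53.4896
z = (191 - 122.1667)/53.4896 = 1.2869

1.2869


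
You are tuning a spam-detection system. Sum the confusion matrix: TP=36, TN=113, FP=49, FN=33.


Total = TP + TN + FP + FN
= 36 + 113 + 49 + 33
= 231
(Predicted positive: 85, predicted negative: 146)

231


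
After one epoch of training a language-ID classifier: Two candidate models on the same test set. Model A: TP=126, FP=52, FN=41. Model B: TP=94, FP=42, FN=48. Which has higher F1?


Model A: P=126/178=0.7079, R=126/167=0.7545, F1=2PR/(P+R)=2TP/(2TP+FP+FN)=252/345=0.7304
Model B: P=94/136=0.6912, R=94/142=0.662, F1=2PR/(P+R)=2TP/(2TP+FP+FN)=188/278=0.6763
0.7304 > 0.6763 → Model A

Model A


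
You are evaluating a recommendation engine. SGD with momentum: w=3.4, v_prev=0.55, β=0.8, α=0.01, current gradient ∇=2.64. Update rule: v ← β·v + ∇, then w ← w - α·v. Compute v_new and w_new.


v_new = 0.8·0.55 + 2.64 = 0.44 + 2.64 = 3.08
w_new = 3.4 - 0.01·3.08 = 3.4 - 0.0308 = 3.3692

v_new=3.08, w_new=3.3692


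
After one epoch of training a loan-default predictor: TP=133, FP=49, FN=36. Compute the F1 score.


Precision = 133/182 = 0.7308
Recall = 133/169 = 0.787
F1 = 2·P·R/(P+R) = 2·TP/(2·TP+FP+FN) = 266/(266+49+36) = 266/351 = 0.7578

0.7578


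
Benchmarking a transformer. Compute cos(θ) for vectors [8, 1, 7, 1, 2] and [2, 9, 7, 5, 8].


A·B = 8·2 + 1·9 + 7·7 + 1·5 + 2·8 = 95
‖A‖ = √119 = 10.9087, ‖B‖ = √223 = 14.9332
cos = 95/(√119·√223) = 95/√26537 = 0.5832

0.5832


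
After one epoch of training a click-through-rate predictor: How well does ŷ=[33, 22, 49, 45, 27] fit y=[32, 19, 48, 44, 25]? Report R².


ȳ = 33.6
SS_res = Σ(y-ŷ)² = 16
SS_tot = Σ(y-ȳ)² = 605.2
R² = 1 - SS_res/SS_tot = 1 - 0.0264 = 0.9736

0.9736


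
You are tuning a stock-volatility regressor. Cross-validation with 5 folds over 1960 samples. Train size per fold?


Fold size = 1960/5 = 392
Training per fold = 1960 - 392 = 1568

1568


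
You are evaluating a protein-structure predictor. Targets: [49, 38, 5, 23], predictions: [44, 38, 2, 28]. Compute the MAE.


Absolute errors: |49-44|=5, |38-38|=0, |5-2|=3, |23-28|=5
Sum = 13
MAE = 13/4 = 13/4

13/4


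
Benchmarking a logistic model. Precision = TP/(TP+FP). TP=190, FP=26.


Precision = TP/(TP+FP)
= 190/(190+26)
= 190/216 = 87.96%

87.96%


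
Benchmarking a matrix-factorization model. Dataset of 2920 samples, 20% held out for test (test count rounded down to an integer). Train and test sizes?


Test = ⌊2920·20/100⌋ = 584
Train = 2920 - 584 = 2336

Train: 2336, Test: 584


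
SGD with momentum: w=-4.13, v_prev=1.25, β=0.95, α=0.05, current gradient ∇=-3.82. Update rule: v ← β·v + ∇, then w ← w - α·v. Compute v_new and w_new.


v_new = 0.95·1.25 - 3.82 = 1.1875 - 3.82 = -2.6325
w_new = -4.13 - 0.05·-2.6325 = -4.13 + 0.131625 = -3.998375

v_new=-2.6325, w_new=-3.998375


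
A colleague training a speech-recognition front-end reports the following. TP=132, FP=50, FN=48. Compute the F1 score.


Precision = 132/182 = 0.7253
Recall = 132/180 = 0.7333
F1 = 2·P·R/(P+R) = 2·TP/(2·TP+FP+FN) = 264/(264+50+48) = 264/362 = 0.7293

0.7293


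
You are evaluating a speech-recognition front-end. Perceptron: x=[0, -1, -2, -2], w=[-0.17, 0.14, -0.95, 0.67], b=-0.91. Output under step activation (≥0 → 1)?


z = (0)·(-0.17) + (-1)·(0.14) + (-2)·(-0.95) + (-2)·(0.67) - 0.91
  = -0.49
step(z) = 0 (z<0)

0


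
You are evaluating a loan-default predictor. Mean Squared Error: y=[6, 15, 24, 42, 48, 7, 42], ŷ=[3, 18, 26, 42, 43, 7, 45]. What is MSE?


Squared errors: (6-3)²=9, (15-18)²=9, (24-26)²=4, (42-42)²=0, (48-43)²=25, (7-7)²=0, (42-45)²=9
Sum = 56
MSE = 56/7 = 8

8


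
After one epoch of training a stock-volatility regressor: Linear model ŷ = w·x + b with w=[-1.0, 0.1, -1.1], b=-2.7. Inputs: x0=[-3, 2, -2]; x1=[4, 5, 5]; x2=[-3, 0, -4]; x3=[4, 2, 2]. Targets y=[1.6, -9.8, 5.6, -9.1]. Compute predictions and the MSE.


ŷ0 = (-1.0)·(-3) + (0.1)·(2) + (-1.1)·(-2) - 2.7 = 2.7
ŷ1 = (-1.0)·(4) + (0.1)·(5) + (-1.1)·(5) - 2.7 = -11.7
ŷ2 = (-1.0)·(-3) + (0.1)·(0) + (-1.1)·(-4) - 2.7 = 4.7
ŷ3 = (-1.0)·(4) + (0.1)·(2) + (-1.1)·(2) - 2.7 = -8.7
errors² = [1.21, 3.61, 0.81, 0.16]
MSE = 5.7900/4 = 1.4475

1.4475


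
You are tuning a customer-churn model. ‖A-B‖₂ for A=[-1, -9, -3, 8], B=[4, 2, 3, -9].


d = √((-1-4)² + (-9-2)² + (-3-3)² + (8+ 9)²)
  = √(25 + 121 + 36 + 289)
  = √471 = 21.7025

21.7025


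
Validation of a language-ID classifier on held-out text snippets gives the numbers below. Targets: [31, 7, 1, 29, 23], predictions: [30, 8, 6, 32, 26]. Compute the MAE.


Absolute errors: |31-30|=1, |7-8|=1, |1-6|=5, |29-32|=3, |23-26|=3
Sum = 13
MAE = 13/5 = 13/5

13/5


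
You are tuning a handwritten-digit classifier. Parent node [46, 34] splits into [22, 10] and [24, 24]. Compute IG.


Parent = [46, 34], H_parent = 0.9837
H_left = 0.896 (n=32), H_right = 1 (n=48)
H_children = (32/80)·0.896 + (48/80)·1 = 0.9584
IG = 0.9837 - 0.9584 = 0.0253

0.0253


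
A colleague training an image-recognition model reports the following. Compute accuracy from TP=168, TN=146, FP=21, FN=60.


Accuracy = (TP+TN)/(TP+TN+FP+FN)
= (168+146)/(395)
= 314/395 = 79.49%

79.49%


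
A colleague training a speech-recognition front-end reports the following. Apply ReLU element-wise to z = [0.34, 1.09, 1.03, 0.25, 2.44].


ReLU(0.34) = max(0, 0.34) = 0.34
ReLU(1.09) = max(0, 1.09) = 1.09
ReLU(1.03) = max(0, 1.03) = 1.03
ReLU(0.25) = max(0, 0.25) = 0.25
ReLU(2.44) = max(0, 2.44) = 2.44
result = [0.34, 1.09, 1.03, 0.25, 2.44]

[0.34, 1.09, 1.03, 0.25, 2.44]


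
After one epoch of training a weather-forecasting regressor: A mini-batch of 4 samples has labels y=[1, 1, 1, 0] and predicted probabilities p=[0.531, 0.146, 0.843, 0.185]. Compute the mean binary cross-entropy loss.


L[0] = -ln(0.531) = 0.633
L[1] = -ln(0.146) = 1.9241
L[2] = -ln(0.843) = 0.1708
L[3] = -ln(1-0.185) = -ln(0.815) = 0.2046
mean = (0.633 + 1.9241 + 0.1708 + 0.2046)/4 = 0.7331

0.7331


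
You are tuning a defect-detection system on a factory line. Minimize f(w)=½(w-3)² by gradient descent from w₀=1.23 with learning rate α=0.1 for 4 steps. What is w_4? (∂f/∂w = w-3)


step 1: grad = 1.23-3 = -1.77; w = 1.23 - 0.1·(-1.77) = 1.407
step 2: grad = 1.407-3 = -1.593; w = 1.407 - 0.1·(-1.593) = 1.5663
step 3: grad = 1.5663-3 = -1.4337; w = 1.5663 - 0.1·(-1.4337) = 1.70967
step 4: grad = 1.70967-3 = -1.29033; w = 1.70967 - 0.1·(-1.29033) = 1.838703

1.838703


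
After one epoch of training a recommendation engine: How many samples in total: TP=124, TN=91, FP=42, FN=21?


Total = TP + TN + FP + FN
= 124 + 91 + 42 + 21
= 278
(Predicted positive: 166, predicted negative: 112)

278


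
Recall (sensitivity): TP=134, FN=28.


Recall = TP/(TP+FN)
= 134/(134+28)
= 134/162 = 82.72%

82.72%


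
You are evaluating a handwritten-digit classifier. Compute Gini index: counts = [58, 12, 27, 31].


Probabilities: [58/128, 12/128, 27/128, 31/128] ≈ [0.4531, 0.0938, 0.2109, 0.2422]
Σpᵢ² = (3364 + 144 + 729 + 961)/128² = 5198/16384
Gini = 1 - Σpᵢ² = 1 - 5198/16384 = 0.6827

0.6827


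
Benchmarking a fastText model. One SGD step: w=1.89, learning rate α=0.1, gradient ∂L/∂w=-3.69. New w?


w_new = w - α·∇
= 1.89 - 0.1·-3.69
= 1.89 + 0.369
= 2.259

2.259


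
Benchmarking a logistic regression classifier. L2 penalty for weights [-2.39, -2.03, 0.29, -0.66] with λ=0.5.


‖w‖₂² = (-2.39)² + (-2.03)² + (0.29)² + (-0.66)²
     = 5.7121 + 4.1209 + 0.0841 + 0.4356
     = 10.3527
λ·‖w‖₂² = 0.5·10.3527 = 5.17635

5.17635


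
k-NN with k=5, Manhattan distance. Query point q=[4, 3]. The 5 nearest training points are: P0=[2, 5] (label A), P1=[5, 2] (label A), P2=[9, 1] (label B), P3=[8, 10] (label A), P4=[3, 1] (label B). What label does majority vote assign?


d(q,P0) = 4  (label A)
d(q,P1) = 2  (label A)
d(q,P2) = 7  (label B)
d(q,P3) = 11  (label A)
d(q,P4) = 3  (label B)
Votes: A=3, B=2
Majority → A

A


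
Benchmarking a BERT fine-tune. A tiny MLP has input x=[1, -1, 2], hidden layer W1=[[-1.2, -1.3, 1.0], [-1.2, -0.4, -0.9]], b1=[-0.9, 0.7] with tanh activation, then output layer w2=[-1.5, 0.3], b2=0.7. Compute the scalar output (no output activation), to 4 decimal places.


z1[0] = (-1.2)·(1) + (-1.3)·(-1) + (1.0)·(2) - 0.9 = 1.2
z1[1] = (-1.2)·(1) + (-0.4)·(-1) + (-0.9)·(2) + 0.7 = -1.9
h = tanh(z1) = [0.8337, -0.9562]
output = (-1.5)·(0.8337) + (0.3)·(-0.9562) + 0.7 = -0.8374

-0.8374


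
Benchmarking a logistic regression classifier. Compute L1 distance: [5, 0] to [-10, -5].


d = |5+ 10| + |0+ 5|
  = 15 + 5
  = 20

20


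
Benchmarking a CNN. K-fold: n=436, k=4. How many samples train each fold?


Fold size = 436/4 = 109
Training per fold = 436 - 109 = 327

327


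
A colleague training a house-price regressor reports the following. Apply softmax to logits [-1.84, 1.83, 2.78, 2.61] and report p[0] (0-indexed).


Exponentials: e^-1.84=0.1588, e^1.83=6.2339, e^2.78=16.119, e^2.61=13.5991
Sum = 36.1108
Softmax = [0.0044, 0.1726, 0.4464, 0.3766]
p[0] = 0.1588/36.1108 = 0.0044

0.0044


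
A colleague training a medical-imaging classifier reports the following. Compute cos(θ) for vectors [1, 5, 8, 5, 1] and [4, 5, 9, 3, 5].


A·B = 1·4 + 5·5 + 8·9 + 5·3 + 1·5 = 121
‖A‖ = √116 = 10.7703, ‖B‖ = √156 = 12.49
cos = 121/(√116·√156) = 121/√18096 = 0.8995

0.8995


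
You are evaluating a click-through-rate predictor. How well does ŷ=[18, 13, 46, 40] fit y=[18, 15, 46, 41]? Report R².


ȳ = 30
SS_res = Σ(y-ŷ)² = 5
SS_tot = Σ(y-ȳ)² = 746
R² = 1 - SS_res/SS_tot = 1 - 0.0067 = 0.9933

0.9933


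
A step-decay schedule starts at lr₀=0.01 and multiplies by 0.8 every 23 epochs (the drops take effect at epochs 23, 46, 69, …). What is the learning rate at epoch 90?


n_drops = ⌊90/23⌋ = 3
lr = 0.01·0.8^3 = 0.01·0.512 = 0.00512

0.00512


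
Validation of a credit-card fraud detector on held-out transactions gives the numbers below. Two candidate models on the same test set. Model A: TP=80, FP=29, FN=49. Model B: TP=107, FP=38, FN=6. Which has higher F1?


Model A: P=80/109=0.7339, R=80/129=0.6202, F1=2PR/(P+R)=2TP/(2TP+FP+FN)=160/238=0.6723
Model B: P=107/145=0.7379, R=107/113=0.9469, F1=2PR/(P+R)=2TP/(2TP+FP+FN)=214/258=0.8295
0.6723 < 0.8295 → Model B

Model B


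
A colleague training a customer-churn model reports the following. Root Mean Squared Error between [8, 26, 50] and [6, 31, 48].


MSE = 33/3 = 11
RMSE = √(33/3) = 3.3166

3.3166


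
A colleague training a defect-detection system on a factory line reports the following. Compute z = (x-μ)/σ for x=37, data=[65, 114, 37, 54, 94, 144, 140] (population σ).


μ = 92.5714, σ = 39.0818
z = (37 - 92.5714)/39.0818 = -1.4219

-1.4219


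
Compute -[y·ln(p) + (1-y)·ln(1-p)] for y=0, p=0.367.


BCE = -[y·ln(p) + (1-y)·ln(1-p)]
= -0 - 1·ln(1-0.367)
= -ln(0.633) = 0.4573

0.4573


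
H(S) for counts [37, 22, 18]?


Probabilities: [37/77, 22/77, 18/77] ≈ [0.4805, 0.2857, 0.2338]
H = -((37/77)·log₂(37/77) + (22/77)·log₂(22/77) + (18/77)·log₂(18/77))
  = 1.5146 bits

1.5146 bits


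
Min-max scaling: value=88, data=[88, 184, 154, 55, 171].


min=55, max=184
(88-55)/(184-55) = 33/129 = 0.2558

0.2558


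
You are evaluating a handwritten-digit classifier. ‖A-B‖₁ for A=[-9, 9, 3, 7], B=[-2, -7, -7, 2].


d = |-9+ 2| + |9+ 7| + |3+ 7| + |7-2|
  = 7 + 16 + 10 + 5
  = 38

38


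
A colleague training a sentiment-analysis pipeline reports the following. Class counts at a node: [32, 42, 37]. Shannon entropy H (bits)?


Probabilities: [32/111, 42/111, 37/111] ≈ [0.2883, 0.3784, 0.3333]
H = -((32/111)·log₂(32/111) + (42/111)·log₂(42/111) + (37/111)·log₂(37/111))
  = 1.5762 bits

1.5762 bits


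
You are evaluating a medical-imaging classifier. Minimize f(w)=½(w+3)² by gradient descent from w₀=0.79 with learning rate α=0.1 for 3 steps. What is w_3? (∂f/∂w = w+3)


step 1: grad = 0.79+3 = 3.79; w = 0.79 - 0.1·(3.79) = 0.411
step 2: grad = 0.411+3 = 3.411; w = 0.411 - 0.1·(3.411) = 0.0699
step 3: grad = 0.0699+3 = 3.0699; w = 0.0699 - 0.1·(3.0699) = -0.23709

-0.23709


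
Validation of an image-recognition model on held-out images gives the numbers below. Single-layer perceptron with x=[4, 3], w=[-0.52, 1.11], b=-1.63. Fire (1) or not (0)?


z = (4)·(-0.52) + (3)·(1.11) - 1.63
  = -0.38
step(z) = 0 (z<0)

0


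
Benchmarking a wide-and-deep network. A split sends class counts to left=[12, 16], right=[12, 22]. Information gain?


Parent = [24, 38], H_parent = 0.9629
H_left = 0.9852 (n=28), H_right = 0.9367 (n=34)
H_children = (28/62)·0.9852 + (34/62)·0.9367 = 0.9586
IG = 0.9629 - 0.9586 = 0.0043

0.0043


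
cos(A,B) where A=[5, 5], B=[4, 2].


A·B = 5·4 + 5·2 = 30
‖A‖ = √50 = 7.0711, ‖B‖ = √20 = 4.4721
cos = 30/(√50·√20) = 30/√1000 = 0.9487

0.9487


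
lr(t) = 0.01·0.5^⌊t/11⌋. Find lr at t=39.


n_drops = ⌊39/11⌋ = 3
lr = 0.01·0.5^3 = 0.01·0.125 = 0.00125

0.00125


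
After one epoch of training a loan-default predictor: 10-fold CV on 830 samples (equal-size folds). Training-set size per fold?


Fold size = 830/10 = 83
Training per fold = 830 - 83 = 747

747


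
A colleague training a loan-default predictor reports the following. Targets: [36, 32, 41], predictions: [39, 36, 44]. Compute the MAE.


Absolute errors: |36-39|=3, |32-36|=4, |41-44|=3
Sum = 10
MAE = 10/3 = 10/3

10/3


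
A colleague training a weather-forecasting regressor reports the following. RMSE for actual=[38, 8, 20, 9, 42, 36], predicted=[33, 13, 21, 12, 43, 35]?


MSE = 62/6 = 10.3333
RMSE = √(62/6) = 3.2146

3.2146


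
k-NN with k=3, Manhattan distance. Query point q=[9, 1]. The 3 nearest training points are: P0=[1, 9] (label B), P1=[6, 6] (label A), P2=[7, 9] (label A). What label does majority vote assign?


d(q,P0) = 16  (label B)
d(q,P1) = 8  (label A)
d(q,P2) = 10  (label A)
Votes: A=2, B=1
Majority → A

A


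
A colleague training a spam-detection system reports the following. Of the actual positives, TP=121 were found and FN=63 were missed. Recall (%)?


Recall = TP/(TP+FN)
= 121/(121+63)
= 121/184 = 65.76%

65.76%


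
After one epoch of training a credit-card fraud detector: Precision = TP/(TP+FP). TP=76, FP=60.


Precision = TP/(TP+FP)
= 76/(76+60)
= 76/136 = 55.88%

55.88%


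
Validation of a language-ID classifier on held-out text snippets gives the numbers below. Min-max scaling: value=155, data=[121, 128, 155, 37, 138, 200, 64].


min=37, max=200
(155-37)/(200-37) = 118/163 = 0.7239

0.7239


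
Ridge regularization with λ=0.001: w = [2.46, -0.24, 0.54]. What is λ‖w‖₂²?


‖w‖₂² = (2.46)² + (-0.24)² + (0.54)²
     = 6.0516 + 0.0576 + 0.2916
     = 6.4008
λ·‖w‖₂² = 0.001·6.4008 = 0.006401

0.006401


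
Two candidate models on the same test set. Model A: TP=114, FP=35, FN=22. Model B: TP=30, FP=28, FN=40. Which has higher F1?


Model A: P=114/149=0.7651, R=114/136=0.8382, F1=2PR/(P+R)=2TP/(2TP+FP+FN)=228/285=0.8
Model B: P=30/58=0.5172, R=30/70=0.4286, F1=2PR/(P+R)=2TP/(2TP+FP+FN)=60/128=0.4688
0.8 > 0.4688 → Model A

Model A


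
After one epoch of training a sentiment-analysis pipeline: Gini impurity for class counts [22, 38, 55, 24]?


Probabilities: [22/139, 38/139, 55/139, 24/139] ≈ [0.1583, 0.2734, 0.3957, 0.1727]
Σpᵢ² = (484 + 1444 + 3025 + 576)/139² = 5529/19321
Gini = 1 - Σpᵢ² = 1 - 5529/19321 = 0.7138

0.7138


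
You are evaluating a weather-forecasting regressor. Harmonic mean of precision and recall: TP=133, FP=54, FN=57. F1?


Precision = 133/187 = 0.7112
Recall = 133/190 = 0.7
F1 = 2·P·R/(P+R) = 2·TP/(2·TP+FP+FN) = 266/(266+54+57) = 266/377 = 0.7056

0.7056


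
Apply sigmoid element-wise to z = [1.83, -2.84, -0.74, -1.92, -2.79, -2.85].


σ(1.83) = 1/(1+e^-1.83) = 0.8618
σ(-2.84) = 1/(1+e^2.84) = 0.0552
σ(-0.74) = 1/(1+e^0.74) = 0.323
σ(-1.92) = 1/(1+e^1.92) = 0.1279
σ(-2.79) = 1/(1+e^2.79) = 0.0579
σ(-2.85) = 1/(1+e^2.85) = 0.0547
result = [0.8618, 0.0552, 0.323, 0.1279, 0.0579, 0.0547]

[0.8618, 0.0552, 0.323, 0.1279, 0.0579, 0.0547]


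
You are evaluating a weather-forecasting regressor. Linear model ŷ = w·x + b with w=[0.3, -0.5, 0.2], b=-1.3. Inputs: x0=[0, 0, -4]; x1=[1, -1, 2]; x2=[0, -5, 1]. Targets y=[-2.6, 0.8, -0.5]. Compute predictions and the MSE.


ŷ0 = (0.3)·(0) + (-0.5)·(0) + (0.2)·(-4) - 1.3 = -2.1
ŷ1 = (0.3)·(1) + (-0.5)·(-1) + (0.2)·(2) - 1.3 = -0.1
ŷ2 = (0.3)·(0) + (-0.5)·(-5) + (0.2)·(1) - 1.3 = 1.4
errors² = [0.25, 0.81, 3.61]
MSE = 4.6700/3 = 1.5567

1.5567


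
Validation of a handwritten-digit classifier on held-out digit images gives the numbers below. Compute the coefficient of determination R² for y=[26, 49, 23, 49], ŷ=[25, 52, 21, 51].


ȳ = 36.75
SS_res = Σ(y-ŷ)² = 18
SS_tot = Σ(y-ȳ)² = 604.75
R² = 1 - SS_res/SS_tot = 1 - 0.0298 = 0.9702

0.9702


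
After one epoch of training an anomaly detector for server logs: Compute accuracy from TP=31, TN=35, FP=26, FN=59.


Accuracy = (TP+TN)/(TP+TN+FP+FN)
= (31+35)/(151)
= 66/151 = 43.71%

43.71%


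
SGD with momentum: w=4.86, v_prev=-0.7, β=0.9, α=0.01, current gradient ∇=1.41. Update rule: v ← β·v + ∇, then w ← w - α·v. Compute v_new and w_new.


v_new = 0.9·-0.7 + 1.41 = -0.63 + 1.41 = 0.78
w_new = 4.86 - 0.01·0.78 = 4.86 - 0.0078 = 4.8522

v_new=0.78, w_new=4.8522


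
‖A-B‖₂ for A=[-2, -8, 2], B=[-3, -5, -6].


d = √((-2+ 3)² + (-8+ 5)² + (2+ 6)²)
  = √(1 + 9 + 64)
  = √74 = 8.6023

8.6023


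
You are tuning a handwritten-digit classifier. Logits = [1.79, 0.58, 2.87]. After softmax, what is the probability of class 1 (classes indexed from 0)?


Exponentials: e^1.79=5.9895, e^0.58=1.786, e^2.87=17.637
Sum = 25.4125
Softmax = [0.2357, 0.0703, 0.694]
p[1] = 1.786/25.4125 = 0.0703

0.0703


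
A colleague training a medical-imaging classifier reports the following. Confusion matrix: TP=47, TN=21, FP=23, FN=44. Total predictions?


Total = TP + TN + FP + FN
= 47 + 21 + 23 + 44
= 135
(Predicted positive: 70, predicted negative: 65)

135


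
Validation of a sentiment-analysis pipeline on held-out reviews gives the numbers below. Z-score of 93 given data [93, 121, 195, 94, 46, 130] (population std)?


μ = 113.1667, σ = 45.3263
z = (93 - 113.1667)/45.3263 = -0.4449

-0.4449


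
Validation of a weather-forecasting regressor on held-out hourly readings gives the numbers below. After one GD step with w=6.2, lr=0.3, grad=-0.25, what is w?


w_new = w - α·∇
= 6.2 - 0.3·-0.25
= 6.2 + 0.075
= 6.275

6.275


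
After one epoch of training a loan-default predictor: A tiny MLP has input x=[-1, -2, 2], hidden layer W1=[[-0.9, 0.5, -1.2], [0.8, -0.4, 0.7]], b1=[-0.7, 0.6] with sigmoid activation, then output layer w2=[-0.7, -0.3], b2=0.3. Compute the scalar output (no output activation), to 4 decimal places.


z1[0] = (-0.9)·(-1) + (0.5)·(-2) + (-1.2)·(2) - 0.7 = -3.2
z1[1] = (0.8)·(-1) + (-0.4)·(-2) + (0.7)·(2) + 0.6 = 2.0
h = sigmoid(z1) = [0.0392, 0.8808]
output = (-0.7)·(0.0392) + (-0.3)·(0.8808) + 0.3 = 0.0083

0.0083


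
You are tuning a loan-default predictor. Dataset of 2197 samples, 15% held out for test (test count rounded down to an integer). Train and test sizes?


Test = ⌊2197·15/100⌋ = 329
Train = 2197 - 329 = 1868

Train: 1868, Test: 329


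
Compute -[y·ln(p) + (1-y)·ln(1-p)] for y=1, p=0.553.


BCE = -[y·ln(p) + (1-y)·ln(1-p)]
= -1·ln(0.553) - 0
= -ln(0.553) = 0.5924

0.5924


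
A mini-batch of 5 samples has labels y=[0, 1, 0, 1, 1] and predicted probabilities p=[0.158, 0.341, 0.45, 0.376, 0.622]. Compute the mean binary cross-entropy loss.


L[0] = -ln(1-0.158) = -ln(0.842) = 0.172
L[1] = -ln(0.341) = 1.0759
L[2] = -ln(1-0.45) = -ln(0.55) = 0.5978
L[3] = -ln(0.376) = 0.9782
L[4] = -ln(0.622) = 0.4748
mean = (0.172 + 1.0759 + 0.5978 + 0.9782 + 0.4748)/5 = 0.6597

0.6597


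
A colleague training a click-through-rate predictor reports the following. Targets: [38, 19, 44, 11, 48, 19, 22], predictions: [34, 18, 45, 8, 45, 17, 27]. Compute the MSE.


Squared errors: (38-34)²=16, (19-18)²=1, (44-45)²=1, (11-8)²=9, (48-45)²=9, (19-17)²=4, (22-27)²=25
Sum = 65
MSE = 65/7 = 65/7

65/7


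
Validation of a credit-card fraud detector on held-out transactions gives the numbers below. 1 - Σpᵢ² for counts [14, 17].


Probabilities: [14/31, 17/31] ≈ [0.4516, 0.5484]
Σpᵢ² = (196 + 289)/31² = 485/961
Gini = 1 - Σpᵢ² = 1 - 485/961 = 0.4953

0.4953


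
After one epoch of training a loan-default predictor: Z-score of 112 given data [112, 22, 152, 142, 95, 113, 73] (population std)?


μ = 101.2857, σ = 40.7211
z = (112 - 101.2857)/40.7211 = 0.2631

0.2631


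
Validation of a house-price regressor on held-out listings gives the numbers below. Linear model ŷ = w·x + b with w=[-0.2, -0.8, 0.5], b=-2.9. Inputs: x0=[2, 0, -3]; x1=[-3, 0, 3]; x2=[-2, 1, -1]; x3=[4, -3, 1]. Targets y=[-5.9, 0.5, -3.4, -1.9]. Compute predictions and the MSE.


ŷ0 = (-0.2)·(2) + (-0.8)·(0) + (0.5)·(-3) - 2.9 = -4.8
ŷ1 = (-0.2)·(-3) + (-0.8)·(0) + (0.5)·(3) - 2.9 = -0.8
ŷ2 = (-0.2)·(-2) + (-0.8)·(1) + (0.5)·(-1) - 2.9 = -3.8
ŷ3 = (-0.2)·(4) + (-0.8)·(-3) + (0.5)·(1) - 2.9 = -0.8
errors² = [1.21, 1.69, 0.16, 1.21]
MSE = 4.2700/4 = 1.0675

1.0675


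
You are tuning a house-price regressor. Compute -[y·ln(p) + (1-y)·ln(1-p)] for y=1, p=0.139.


BCE = -[y·ln(p) + (1-y)·ln(1-p)]
= -1·ln(0.139) - 0
= -ln(0.139) = 1.9733

1.9733


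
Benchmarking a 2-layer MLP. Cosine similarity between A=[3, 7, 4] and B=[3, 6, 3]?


A·B = 3·3 + 7·6 + 4·3 = 63
‖A‖ = √74 = 8.6023, ‖B‖ = √54 = 7.3485
cos = 63/(√74·√54) = 63/√3996 = 0.9966

0.9966


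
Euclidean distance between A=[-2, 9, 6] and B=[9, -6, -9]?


d = √((-2-9)² + (9+ 6)² + (6+ 9)²)
  = √(121 + 225 + 225)
  = √571 = 23.8956

23.8956


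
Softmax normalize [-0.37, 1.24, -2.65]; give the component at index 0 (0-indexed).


Exponentials: e^-0.37=0.6907, e^1.24=3.4556, e^-2.65=0.0707
Sum = 4.217
Softmax = [0.1638, 0.8194, 0.0168]
p[0] = 0.6907/4.217 = 0.1638

0.1638


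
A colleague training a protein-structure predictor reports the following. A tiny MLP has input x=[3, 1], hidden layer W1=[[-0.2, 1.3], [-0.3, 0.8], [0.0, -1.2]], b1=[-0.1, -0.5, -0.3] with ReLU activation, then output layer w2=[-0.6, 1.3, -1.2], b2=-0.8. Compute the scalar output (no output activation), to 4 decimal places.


z1[0] = (-0.2)·(3) + (1.3)·(1) - 0.1 = 0.6
z1[1] = (-0.3)·(3) + (0.8)·(1) - 0.5 = -0.6
z1[2] = (0.0)·(3) + (-1.2)·(1) - 0.3 = -1.5
h = ReLU(z1) = [0.6, 0.0, 0.0]
output = (-0.6)·(0.6) + (1.3)·(0.0) + (-1.2)·(0.0) - 0.8 = -1.16

-1.16


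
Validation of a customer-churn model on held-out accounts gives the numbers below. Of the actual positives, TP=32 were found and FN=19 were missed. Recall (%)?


Recall = TP/(TP+FN)
= 32/(32+19)
= 32/51 = 62.75%

62.75%


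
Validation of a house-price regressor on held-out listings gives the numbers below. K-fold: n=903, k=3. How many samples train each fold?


Fold size = 903/3 = 301
Training per fold = 903 - 301 = 602

602


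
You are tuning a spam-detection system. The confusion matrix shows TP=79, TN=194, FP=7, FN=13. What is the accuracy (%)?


Accuracy = (TP+TN)/(TP+TN+FP+FN)
= (79+194)/(293)
= 273/293 = 93.17%

93.17%


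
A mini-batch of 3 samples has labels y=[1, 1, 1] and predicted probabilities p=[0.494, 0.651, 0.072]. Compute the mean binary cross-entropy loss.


L[0] = -ln(0.494) = 0.7052
L[1] = -ln(0.651) = 0.4292
L[2] = -ln(0.072) = 2.6311
mean = (0.7052 + 0.4292 + 2.6311)/3 = 1.2552

1.2552


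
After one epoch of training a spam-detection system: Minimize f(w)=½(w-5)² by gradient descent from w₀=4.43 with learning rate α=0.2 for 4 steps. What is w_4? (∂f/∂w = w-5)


step 1: grad = 4.43-5 = -0.57; w = 4.43 - 0.2·(-0.57) = 4.544
step 2: grad = 4.544-5 = -0.456; w = 4.544 - 0.2·(-0.456) = 4.6352
step 3: grad = 4.6352-5 = -0.3648; w = 4.6352 - 0.2·(-0.3648) = 4.70816
step 4: grad = 4.70816-5 = -0.29184; w = 4.70816 - 0.2·(-0.29184) = 4.766528

4.766528
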